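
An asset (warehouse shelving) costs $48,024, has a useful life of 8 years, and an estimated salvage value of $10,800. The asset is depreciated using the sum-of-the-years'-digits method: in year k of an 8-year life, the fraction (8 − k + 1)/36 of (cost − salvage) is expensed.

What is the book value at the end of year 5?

$17,004

Depreciable base = $48,024 − $10,800 = $37,224.
Sum of the years' digits = 8+7+6+5+4+3+2+1 = 36.
Year 1: $37,224 × 8/36 = $8,272. Book value $39,752.
Year 2: $37,224 × 7/36 = $7,238. Book value $32,514.
Year 3: $37,224 × 6/36 = $6,204. Book value $26,310.
Year 4: $37,224 × 5/36 = $5,170. Book value $21,140.
Year 5: $37,224 × 4/36 = $4,136. Book value $17,004.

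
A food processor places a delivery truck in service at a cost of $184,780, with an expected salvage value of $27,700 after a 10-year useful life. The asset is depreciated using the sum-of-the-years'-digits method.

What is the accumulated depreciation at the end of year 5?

$114,240

Depreciable base = $184,780 − $27,700 = $157,080.
Sum of the years' digits = 10+9+8+7+6+5+4+3+2+1 = 55.
Year 1: $157,080 × 10/55 = $28,560. Book value $156,220.
Year 2: $157,080 × 9/55 = $25,704. Book value $130,516.
Year 3: $157,080 × 8/55 = $22,848. Book value $107,668.
Year 4: $157,080 × 7/55 = $19,992. Book value $87,676.
Year 5: $157,080 × 6/55 = $17,136. Book value $70,540.
Accumulated through year 5 = $184,780 − $70,540 = $114,240.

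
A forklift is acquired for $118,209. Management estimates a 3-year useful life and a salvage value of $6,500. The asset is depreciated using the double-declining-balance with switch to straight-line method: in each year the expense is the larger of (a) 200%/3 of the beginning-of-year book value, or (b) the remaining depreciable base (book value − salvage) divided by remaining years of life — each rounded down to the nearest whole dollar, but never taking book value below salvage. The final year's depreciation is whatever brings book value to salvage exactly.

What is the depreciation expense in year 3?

Depreciable base = $118,209 − $6,500 = $111,709.
Year 1: DB = ⌊$118,209 × 200%/3⌋ = $78,806; SL = ⌊$111,709/3⌋ = $37,236 → take DB $78,806. Book value $39,403.
Year 2: DB = ⌊$39,403 × 200%/3⌋ = $26,268; SL = ⌊$32,903/2⌋ = $16,451 → take DB $26,268. Book value $13,135.
Year 3 (final): $13,135 − $6,500 = $6,635. Book value $6,500.

$6,635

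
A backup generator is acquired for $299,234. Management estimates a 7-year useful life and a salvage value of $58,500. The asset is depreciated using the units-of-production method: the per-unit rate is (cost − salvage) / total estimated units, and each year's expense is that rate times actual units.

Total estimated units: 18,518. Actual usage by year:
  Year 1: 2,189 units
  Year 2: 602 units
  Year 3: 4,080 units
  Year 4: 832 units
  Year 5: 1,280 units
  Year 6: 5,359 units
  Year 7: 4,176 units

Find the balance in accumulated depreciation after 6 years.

$186,446

Depreciable base = $299,234 − $58,500 = $240,734.
Rate = $240,734 / 18,518 units = $13 per unit.
Year 1: 2,189 × $13 = $28,457. Book value $270,777.
Year 2: 602 × $13 = $7,826. Book value $262,951.
Year 3: 4,080 × $13 = $53,040. Book value $209,911.
Year 4: 832 × $13 = $10,816. Book value $199,095.
Year 5: 1,280 × $13 = $16,640. Book value $182,455.
Year 6: 5,359 × $13 = $69,667. Book value $112,788.
Accumulated through year 6 = $299,234 − $112,788 = $186,446.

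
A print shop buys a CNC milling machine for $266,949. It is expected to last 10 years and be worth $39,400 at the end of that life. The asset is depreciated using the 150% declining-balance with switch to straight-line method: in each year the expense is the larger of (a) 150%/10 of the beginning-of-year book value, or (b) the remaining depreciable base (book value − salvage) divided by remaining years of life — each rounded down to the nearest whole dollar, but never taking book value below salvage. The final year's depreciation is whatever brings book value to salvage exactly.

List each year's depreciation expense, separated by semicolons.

Depreciable base = $266,949 − $39,400 = $227,549.
Year 1: DB = ⌊$266,949 × 150%/10⌋ = $40,042; SL = ⌊$227,549/10⌋ = $22,754 → take DB $40,042. Book value $226,907.
Year 2: DB = ⌊$226,907 × 150%/10⌋ = $34,036; SL = ⌊$187,507/9⌋ = $20,834 → take DB $34,036. Book value $192,871.
Year 3: DB = ⌊$192,871 × 150%/10⌋ = $28,930; SL = ⌊$153,471/8⌋ = $19,183 → take DB $28,930. Book value $163,941.
Year 4: DB = ⌊$163,941 × 150%/10⌋ = $24,591; SL = ⌊$124,541/7⌋ = $17,791 → take DB $24,591. Book value $139,350.
Year 5: DB = ⌊$139,350 × 150%/10⌋ = $20,902; SL = ⌊$99,950/6⌋ = $16,658 → take DB $20,902. Book value $118,448.
Year 6: DB = ⌊$118,448 × 150%/10⌋ = $17,767; SL = ⌊$79,048/5⌋ = $15,809 → take DB $17,767. Book value $100,681.
Year 7: DB = ⌊$100,681 × 150%/10⌋ = $15,102; SL = ⌊$61,281/4⌋ = $15,320 → take SL $15,320. Book value $85,361.
Year 8: DB = ⌊$85,361 × 150%/10⌋ = $12,804; SL = ⌊$45,961/3⌋ = $15,320 → take SL $15,320. Book value $70,041.
Year 9: DB = ⌊$70,041 × 150%/10⌋ = $10,506; SL = ⌊$30,641/2⌋ = $15,320 → take SL $15,320. Book value $54,721.
Year 10 (final): $54,721 − $39,400 = $15,321. Book value $39,400.

$40,042; $34,036; $28,930; $24,591; $20,902; $17,767; $15,320; $15,320; $15,320; $15,321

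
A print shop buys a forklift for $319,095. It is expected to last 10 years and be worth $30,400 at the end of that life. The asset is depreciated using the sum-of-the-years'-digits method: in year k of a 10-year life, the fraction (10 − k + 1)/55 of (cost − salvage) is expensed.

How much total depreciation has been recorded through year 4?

$178,466

Depreciable base = $319,095 − $30,400 = $288,695.
Sum of the years' digits = 10+9+8+7+6+5+4+3+2+1 = 55.
Year 1: $288,695 × 10/55 = $52,490. Book value $266,605.
Year 2: $288,695 × 9/55 = $47,241. Book value $219,364.
Year 3: $288,695 × 8/55 = $41,992. Book value $177,372.
Year 4: $288,695 × 7/55 = $36,743. Book value $140,629.
Accumulated through year 4 = $319,095 − $140,629 = $178,466.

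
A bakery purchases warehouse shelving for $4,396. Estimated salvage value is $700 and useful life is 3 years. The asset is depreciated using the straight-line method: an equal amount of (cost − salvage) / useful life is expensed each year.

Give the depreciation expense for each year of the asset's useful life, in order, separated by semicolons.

Depreciable base = $4,396 − $700 = $3,696.
Annual expense = $3,696 / 3 = $1,232.
End of year 1: book value $3,164.
End of year 2: book value $1,932.
End of year 3: book value $700.

$1,232; $1,232; $1,232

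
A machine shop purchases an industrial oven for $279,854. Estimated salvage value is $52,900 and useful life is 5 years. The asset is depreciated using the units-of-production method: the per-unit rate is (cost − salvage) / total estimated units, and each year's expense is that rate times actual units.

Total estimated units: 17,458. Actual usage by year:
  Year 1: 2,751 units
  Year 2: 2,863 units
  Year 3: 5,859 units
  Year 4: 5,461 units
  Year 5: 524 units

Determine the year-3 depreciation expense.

$76,167

Depreciable base = $279,854 − $52,900 = $226,954.
Rate = $226,954 / 17,458 units = $13 per unit.
Year 1: 2,751 × $13 = $35,763. Book value $244,091.
Year 2: 2,863 × $13 = $37,219. Book value $206,872.
Year 3: 5,859 × $13 = $76,167. Book value $130,705.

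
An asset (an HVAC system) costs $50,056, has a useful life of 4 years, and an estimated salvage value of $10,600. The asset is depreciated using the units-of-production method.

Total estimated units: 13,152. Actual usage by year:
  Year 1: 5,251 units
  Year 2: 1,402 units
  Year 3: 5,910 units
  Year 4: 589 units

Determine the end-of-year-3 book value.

Depreciable base = $50,056 − $10,600 = $39,456.
Rate = $39,456 / 13,152 units = $3 per unit.
Year 1: 5,251 × $3 = $15,753. Book value $34,303.
Year 2: 1,402 × $3 = $4,206. Book value $30,097.
Year 3: 5,910 × $3 = $17,730. Book value $12,367.

$12,367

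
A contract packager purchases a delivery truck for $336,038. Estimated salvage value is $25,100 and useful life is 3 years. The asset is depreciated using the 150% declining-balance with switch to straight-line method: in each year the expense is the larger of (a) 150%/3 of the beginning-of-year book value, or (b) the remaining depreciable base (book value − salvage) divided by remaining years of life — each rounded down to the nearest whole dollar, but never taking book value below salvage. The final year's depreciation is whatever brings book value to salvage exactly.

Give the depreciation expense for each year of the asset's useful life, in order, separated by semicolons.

Depreciable base = $336,038 − $25,100 = $310,938.
Year 1: DB = ⌊$336,038 × 150%/3⌋ = $168,019; SL = ⌊$310,938/3⌋ = $103,646 → take DB $168,019. Book value $168,019.
Year 2: DB = ⌊$168,019 × 150%/3⌋ = $84,009; SL = ⌊$142,919/2⌋ = $71,459 → take DB $84,009. Book value $84,010.
Year 3 (final): $84,010 − $25,100 = $58,910. Book value $25,100.

$168,019; $84,009; $58,910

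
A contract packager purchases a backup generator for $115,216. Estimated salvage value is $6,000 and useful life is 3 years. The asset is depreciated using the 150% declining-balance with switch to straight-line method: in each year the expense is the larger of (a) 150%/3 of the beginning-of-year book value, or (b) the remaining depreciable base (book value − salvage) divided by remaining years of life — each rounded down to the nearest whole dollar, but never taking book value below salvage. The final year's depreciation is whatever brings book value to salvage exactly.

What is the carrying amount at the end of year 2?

Depreciable base = $115,216 − $6,000 = $109,216.
Year 1: DB = ⌊$115,216 × 150%/3⌋ = $57,608; SL = ⌊$109,216/3⌋ = $36,405 → take DB $57,608. Book value $57,608.
Year 2: DB = ⌊$57,608 × 150%/3⌋ = $28,804; SL = ⌊$51,608/2⌋ = $25,804 → take DB $28,804. Book value $28,804.

$28,804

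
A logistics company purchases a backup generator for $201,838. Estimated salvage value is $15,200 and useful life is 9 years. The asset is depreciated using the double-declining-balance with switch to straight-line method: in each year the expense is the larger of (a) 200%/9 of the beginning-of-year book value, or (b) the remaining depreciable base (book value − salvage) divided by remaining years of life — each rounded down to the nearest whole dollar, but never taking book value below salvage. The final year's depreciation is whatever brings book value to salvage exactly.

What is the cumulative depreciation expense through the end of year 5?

$144,388

Depreciable base = $201,838 − $15,200 = $186,638.
Year 1: DB = ⌊$201,838 × 200%/9⌋ = $44,852; SL = ⌊$186,638/9⌋ = $20,737 → take DB $44,852. Book value $156,986.
Year 2: DB = ⌊$156,986 × 200%/9⌋ = $34,885; SL = ⌊$141,786/8⌋ = $17,723 → take DB $34,885. Book value $122,101.
Year 3: DB = ⌊$122,101 × 200%/9⌋ = $27,133; SL = ⌊$106,901/7⌋ = $15,271 → take DB $27,133. Book value $94,968.
Year 4: DB = ⌊$94,968 × 200%/9⌋ = $21,104; SL = ⌊$79,768/6⌋ = $13,294 → take DB $21,104. Book value $73,864.
Year 5: DB = ⌊$73,864 × 200%/9⌋ = $16,414; SL = ⌊$58,664/5⌋ = $11,732 → take DB $16,414. Book value $57,450.
Accumulated through year 5 = $201,838 − $57,450 = $144,388.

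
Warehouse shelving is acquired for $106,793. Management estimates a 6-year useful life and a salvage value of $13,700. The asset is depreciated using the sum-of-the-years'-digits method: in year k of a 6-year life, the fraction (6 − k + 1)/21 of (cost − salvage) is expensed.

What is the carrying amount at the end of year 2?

$58,030

Depreciable base = $106,793 − $13,700 = $93,093.
Sum of the years' digits = 6+5+4+3+2+1 = 21.
Year 1: $93,093 × 6/21 = $26,598. Book value $80,195.
Year 2: $93,093 × 5/21 = $22,165. Book value $58,030.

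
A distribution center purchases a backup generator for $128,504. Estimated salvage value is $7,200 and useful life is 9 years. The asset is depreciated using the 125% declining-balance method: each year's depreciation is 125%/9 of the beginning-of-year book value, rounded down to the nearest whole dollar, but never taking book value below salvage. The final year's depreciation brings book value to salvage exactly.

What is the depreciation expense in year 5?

$9,813

Depreciable base = $128,504 − $7,200 = $121,304.
Year 1: ⌊$128,504 × 125%/9⌋ = $17,847. Book value $110,657.
Year 2: ⌊$110,657 × 125%/9⌋ = $15,369. Book value $95,288.
Year 3: ⌊$95,288 × 125%/9⌋ = $13,234. Book value $82,054.
Year 4: ⌊$82,054 × 125%/9⌋ = $11,396. Book value $70,658.
Year 5: ⌊$70,658 × 125%/9⌋ = $9,813. Book value $60,845.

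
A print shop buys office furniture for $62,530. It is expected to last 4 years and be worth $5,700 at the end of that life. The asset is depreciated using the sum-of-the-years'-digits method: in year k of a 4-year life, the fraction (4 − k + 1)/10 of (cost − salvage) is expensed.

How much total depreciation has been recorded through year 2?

Depreciable base = $62,530 − $5,700 = $56,830.
Sum of the years' digits = 4+3+2+1 = 10.
Year 1: $56,830 × 4/10 = $22,732. Book value $39,798.
Year 2: $56,830 × 3/10 = $17,049. Book value $22,749.
Accumulated through year 2 = $62,530 − $22,749 = $39,781.

$39,781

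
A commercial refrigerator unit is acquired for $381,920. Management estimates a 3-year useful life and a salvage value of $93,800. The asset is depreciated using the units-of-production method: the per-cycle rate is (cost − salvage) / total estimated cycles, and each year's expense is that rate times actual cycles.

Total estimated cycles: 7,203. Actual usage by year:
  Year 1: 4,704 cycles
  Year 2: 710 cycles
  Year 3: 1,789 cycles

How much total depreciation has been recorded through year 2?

Depreciable base = $381,920 − $93,800 = $288,120.
Rate = $288,120 / 7,203 cycles = $40 per cycle.
Year 1: 4,704 × $40 = $188,160. Book value $193,760.
Year 2: 710 × $40 = $28,400. Book value $165,360.
Accumulated through year 2 = $381,920 − $165,360 = $216,560.

$216,560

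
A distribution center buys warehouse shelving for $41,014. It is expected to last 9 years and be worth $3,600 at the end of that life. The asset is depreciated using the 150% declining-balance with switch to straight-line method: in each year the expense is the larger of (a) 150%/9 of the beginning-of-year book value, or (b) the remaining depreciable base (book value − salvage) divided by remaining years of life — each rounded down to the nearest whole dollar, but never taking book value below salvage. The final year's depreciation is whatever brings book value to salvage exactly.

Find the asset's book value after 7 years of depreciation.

Depreciable base = $41,014 − $3,600 = $37,414.
Year 1: DB = ⌊$41,014 × 150%/9⌋ = $6,835; SL = ⌊$37,414/9⌋ = $4,157 → take DB $6,835. Book value $34,179.
Year 2: DB = ⌊$34,179 × 150%/9⌋ = $5,696; SL = ⌊$30,579/8⌋ = $3,822 → take DB $5,696. Book value $28,483.
Year 3: DB = ⌊$28,483 × 150%/9⌋ = $4,747; SL = ⌊$24,883/7⌋ = $3,554 → take DB $4,747. Book value $23,736.
Year 4: DB = ⌊$23,736 × 150%/9⌋ = $3,956; SL = ⌊$20,136/6⌋ = $3,356 → take DB $3,956. Book value $19,780.
Year 5: DB = ⌊$19,780 × 150%/9⌋ = $3,296; SL = ⌊$16,180/5⌋ = $3,236 → take DB $3,296. Book value $16,484.
Year 6: DB = ⌊$16,484 × 150%/9⌋ = $2,747; SL = ⌊$12,884/4⌋ = $3,221 → take SL $3,221. Book value $13,263.
Year 7: DB = ⌊$13,263 × 150%/9⌋ = $2,210; SL = ⌊$9,663/3⌋ = $3,221 → take SL $3,221. Book value $10,042.

$10,042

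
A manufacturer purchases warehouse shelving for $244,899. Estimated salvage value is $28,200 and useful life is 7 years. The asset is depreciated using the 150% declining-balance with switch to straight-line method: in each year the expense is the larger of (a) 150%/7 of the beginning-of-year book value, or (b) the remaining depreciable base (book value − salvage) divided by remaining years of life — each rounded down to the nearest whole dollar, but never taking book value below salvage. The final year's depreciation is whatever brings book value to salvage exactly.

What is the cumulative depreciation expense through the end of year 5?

Depreciable base = $244,899 − $28,200 = $216,699.
Year 1: DB = ⌊$244,899 × 150%/7⌋ = $52,478; SL = ⌊$216,699/7⌋ = $30,957 → take DB $52,478. Book value $192,421.
Year 2: DB = ⌊$192,421 × 150%/7⌋ = $41,233; SL = ⌊$164,221/6⌋ = $27,370 → take DB $41,233. Book value $151,188.
Year 3: DB = ⌊$151,188 × 150%/7⌋ = $32,397; SL = ⌊$122,988/5⌋ = $24,597 → take DB $32,397. Book value $118,791.
Year 4: DB = ⌊$118,791 × 150%/7⌋ = $25,455; SL = ⌊$90,591/4⌋ = $22,647 → take DB $25,455. Book value $93,336.
Year 5: DB = ⌊$93,336 × 150%/7⌋ = $20,000; SL = ⌊$65,136/3⌋ = $21,712 → take SL $21,712. Book value $71,624.
Accumulated through year 5 = $244,899 − $71,624 = $173,275.

$173,275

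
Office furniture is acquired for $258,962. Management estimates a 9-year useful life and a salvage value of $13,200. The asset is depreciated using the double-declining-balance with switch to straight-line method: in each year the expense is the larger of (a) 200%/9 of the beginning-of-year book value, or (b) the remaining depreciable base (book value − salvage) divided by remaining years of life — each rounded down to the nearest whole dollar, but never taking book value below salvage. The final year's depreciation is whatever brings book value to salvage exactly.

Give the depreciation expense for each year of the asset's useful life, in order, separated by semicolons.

Depreciable base = $258,962 − $13,200 = $245,762.
Year 1: DB = ⌊$258,962 × 200%/9⌋ = $57,547; SL = ⌊$245,762/9⌋ = $27,306 → take DB $57,547. Book value $201,415.
Year 2: DB = ⌊$201,415 × 200%/9⌋ = $44,758; SL = ⌊$188,215/8⌋ = $23,526 → take DB $44,758. Book value $156,657.
Year 3: DB = ⌊$156,657 × 200%/9⌋ = $34,812; SL = ⌊$143,457/7⌋ = $20,493 → take DB $34,812. Book value $121,845.
Year 4: DB = ⌊$121,845 × 200%/9⌋ = $27,076; SL = ⌊$108,645/6⌋ = $18,107 → take DB $27,076. Book value $94,769.
Year 5: DB = ⌊$94,769 × 200%/9⌋ = $21,059; SL = ⌊$81,569/5⌋ = $16,313 → take DB $21,059. Book value $73,710.
Year 6: DB = ⌊$73,710 × 200%/9⌋ = $16,380; SL = ⌊$60,510/4⌋ = $15,127 → take DB $16,380. Book value $57,330.
Year 7: DB = ⌊$57,330 × 200%/9⌋ = $12,740; SL = ⌊$44,130/3⌋ = $14,710 → take SL $14,710. Book value $42,620.
Year 8: DB = ⌊$42,620 × 200%/9⌋ = $9,471; SL = ⌊$29,420/2⌋ = $14,710 → take SL $14,710. Book value $27,910.
Year 9 (final): $27,910 − $13,200 = $14,710. Book value $13,200.

$57,547; $44,758; $34,812; $27,076; $21,059; $16,380; $14,710; $14,710; $14,710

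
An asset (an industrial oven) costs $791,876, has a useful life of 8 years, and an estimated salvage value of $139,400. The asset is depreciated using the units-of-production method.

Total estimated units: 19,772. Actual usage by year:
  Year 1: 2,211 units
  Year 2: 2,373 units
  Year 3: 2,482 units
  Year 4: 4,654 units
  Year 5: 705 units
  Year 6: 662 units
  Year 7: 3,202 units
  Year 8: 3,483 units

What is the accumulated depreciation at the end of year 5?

Depreciable base = $791,876 − $139,400 = $652,476.
Rate = $652,476 / 19,772 units = $33 per unit.
Year 1: 2,211 × $33 = $72,963. Book value $718,913.
Year 2: 2,373 × $33 = $78,309. Book value $640,604.
Year 3: 2,482 × $33 = $81,906. Book value $558,698.
Year 4: 4,654 × $33 = $153,582. Book value $405,116.
Year 5: 705 × $33 = $23,265. Book value $381,851.
Accumulated through year 5 = $791,876 − $381,851 = $410,025.

$410,025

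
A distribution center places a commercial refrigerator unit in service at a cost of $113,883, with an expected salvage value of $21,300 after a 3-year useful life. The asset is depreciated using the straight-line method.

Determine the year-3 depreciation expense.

$30,861

Depreciable base = $113,883 − $21,300 = $92,583.
Annual expense = $92,583 / 3 = $30,861.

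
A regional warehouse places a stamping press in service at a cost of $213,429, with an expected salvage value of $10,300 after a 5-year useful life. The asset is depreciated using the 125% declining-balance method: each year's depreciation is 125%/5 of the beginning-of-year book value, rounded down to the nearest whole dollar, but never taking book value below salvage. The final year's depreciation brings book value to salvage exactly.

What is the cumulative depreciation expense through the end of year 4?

$145,898

Depreciable base = $213,429 − $10,300 = $203,129.
Year 1: ⌊$213,429 × 125%/5⌋ = $53,357. Book value $160,072.
Year 2: ⌊$160,072 × 125%/5⌋ = $40,018. Book value $120,054.
Year 3: ⌊$120,054 × 125%/5⌋ = $30,013. Book value $90,041.
Year 4: ⌊$90,041 × 125%/5⌋ = $22,510. Book value $67,531.
Accumulated through year 4 = $213,429 − $67,531 = $145,898.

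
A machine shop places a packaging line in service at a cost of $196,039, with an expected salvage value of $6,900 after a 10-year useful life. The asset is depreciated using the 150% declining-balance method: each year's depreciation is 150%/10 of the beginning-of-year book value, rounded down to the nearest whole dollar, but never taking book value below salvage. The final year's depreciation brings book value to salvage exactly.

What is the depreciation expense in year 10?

Depreciable base = $196,039 − $6,900 = $189,139.
Year 1: ⌊$196,039 × 150%/10⌋ = $29,405. Book value $166,634.
Year 2: ⌊$166,634 × 150%/10⌋ = $24,995. Book value $141,639.
Year 3: ⌊$141,639 × 150%/10⌋ = $21,245. Book value $120,394.
Year 4: ⌊$120,394 × 150%/10⌋ = $18,059. Book value $102,335.
Year 5: ⌊$102,335 × 150%/10⌋ = $15,350. Book value $86,985.
Year 6: ⌊$86,985 × 150%/10⌋ = $13,047. Book value $73,938.
Year 7: ⌊$73,938 × 150%/10⌋ = $11,090. Book value $62,848.
Year 8: ⌊$62,848 × 150%/10⌋ = $9,427. Book value $53,421.
Year 9: ⌊$53,421 × 150%/10⌋ = $8,013. Book value $45,408.
Year 10 (final): $45,408 − $6,900 = $38,508. Book value $6,900.

$38,508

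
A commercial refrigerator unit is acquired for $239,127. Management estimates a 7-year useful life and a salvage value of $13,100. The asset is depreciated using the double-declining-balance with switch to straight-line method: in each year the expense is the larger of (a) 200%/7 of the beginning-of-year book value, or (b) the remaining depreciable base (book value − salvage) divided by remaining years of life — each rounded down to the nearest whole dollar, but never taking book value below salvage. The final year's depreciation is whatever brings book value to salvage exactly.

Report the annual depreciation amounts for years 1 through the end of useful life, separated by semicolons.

Depreciable base = $239,127 − $13,100 = $226,027.
Year 1: DB = ⌊$239,127 × 200%/7⌋ = $68,322; SL = ⌊$226,027/7⌋ = $32,289 → take DB $68,322. Book value $170,805.
Year 2: DB = ⌊$170,805 × 200%/7⌋ = $48,801; SL = ⌊$157,705/6⌋ = $26,284 → take DB $48,801. Book value $122,004.
Year 3: DB = ⌊$122,004 × 200%/7⌋ = $34,858; SL = ⌊$108,904/5⌋ = $21,780 → take DB $34,858. Book value $87,146.
Year 4: DB = ⌊$87,146 × 200%/7⌋ = $24,898; SL = ⌊$74,046/4⌋ = $18,511 → take DB $24,898. Book value $62,248.
Year 5: DB = ⌊$62,248 × 200%/7⌋ = $17,785; SL = ⌊$49,148/3⌋ = $16,382 → take DB $17,785. Book value $44,463.
Year 6: DB = ⌊$44,463 × 200%/7⌋ = $12,703; SL = ⌊$31,363/2⌋ = $15,681 → take SL $15,681. Book value $28,782.
Year 7 (final): $28,782 − $13,100 = $15,682. Book value $13,100.

$68,322; $48,801; $34,858; $24,898; $17,785; $15,681; $15,682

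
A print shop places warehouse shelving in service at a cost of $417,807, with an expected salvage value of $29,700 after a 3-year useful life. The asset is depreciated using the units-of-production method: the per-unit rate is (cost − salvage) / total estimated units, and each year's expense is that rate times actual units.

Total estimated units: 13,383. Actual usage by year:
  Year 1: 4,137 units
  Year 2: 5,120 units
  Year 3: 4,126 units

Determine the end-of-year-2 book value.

Depreciable base = $417,807 − $29,700 = $388,107.
Rate = $388,107 / 13,383 units = $29 per unit.
Year 1: 4,137 × $29 = $119,973. Book value $297,834.
Year 2: 5,120 × $29 = $148,480. Book value $149,354.

$149,354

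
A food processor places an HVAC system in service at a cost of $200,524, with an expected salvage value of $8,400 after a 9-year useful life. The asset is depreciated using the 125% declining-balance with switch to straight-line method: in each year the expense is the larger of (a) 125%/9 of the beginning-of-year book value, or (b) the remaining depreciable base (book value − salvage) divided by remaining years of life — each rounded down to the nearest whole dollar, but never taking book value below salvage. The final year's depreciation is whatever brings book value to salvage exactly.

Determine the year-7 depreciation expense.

$19,940

Depreciable base = $200,524 − $8,400 = $192,124.
Year 1: DB = ⌊$200,524 × 125%/9⌋ = $27,850; SL = ⌊$192,124/9⌋ = $21,347 → take DB $27,850. Book value $172,674.
Year 2: DB = ⌊$172,674 × 125%/9⌋ = $23,982; SL = ⌊$164,274/8⌋ = $20,534 → take DB $23,982. Book value $148,692.
Year 3: DB = ⌊$148,692 × 125%/9⌋ = $20,651; SL = ⌊$140,292/7⌋ = $20,041 → take DB $20,651. Book value $128,041.
Year 4: DB = ⌊$128,041 × 125%/9⌋ = $17,783; SL = ⌊$119,641/6⌋ = $19,940 → take SL $19,940. Book value $108,101.
Year 5: DB = ⌊$108,101 × 125%/9⌋ = $15,014; SL = ⌊$99,701/5⌋ = $19,940 → take SL $19,940. Book value $88,161.
Year 6: DB = ⌊$88,161 × 125%/9⌋ = $12,244; SL = ⌊$79,761/4⌋ = $19,940 → take SL $19,940. Book value $68,221.
Year 7: DB = ⌊$68,221 × 125%/9⌋ = $9,475; SL = ⌊$59,821/3⌋ = $19,940 → take SL $19,940. Book value $48,281.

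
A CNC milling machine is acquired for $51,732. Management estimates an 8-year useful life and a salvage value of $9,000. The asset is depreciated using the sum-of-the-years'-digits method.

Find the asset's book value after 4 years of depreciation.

Depreciable base = $51,732 − $9,000 = $42,732.
Sum of the years' digits = 8+7+6+5+4+3+2+1 = 36.
Year 1: $42,732 × 8/36 = $9,496. Book value $42,236.
Year 2: $42,732 × 7/36 = $8,309. Book value $33,927.
Year 3: $42,732 × 6/36 = $7,122. Book value $26,805.
Year 4: $42,732 × 5/36 = $5,935. Book value $20,870.

$20,870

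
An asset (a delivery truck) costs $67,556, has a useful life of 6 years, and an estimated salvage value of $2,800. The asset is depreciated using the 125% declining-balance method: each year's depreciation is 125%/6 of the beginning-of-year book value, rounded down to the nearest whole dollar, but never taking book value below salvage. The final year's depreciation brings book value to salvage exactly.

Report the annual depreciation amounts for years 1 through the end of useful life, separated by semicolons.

Depreciable base = $67,556 − $2,800 = $64,756.
Year 1: ⌊$67,556 × 125%/6⌋ = $14,074. Book value $53,482.
Year 2: ⌊$53,482 × 125%/6⌋ = $11,142. Book value $42,340.
Year 3: ⌊$42,340 × 125%/6⌋ = $8,820. Book value $33,520.
Year 4: ⌊$33,520 × 125%/6⌋ = $6,983. Book value $26,537.
Year 5: ⌊$26,537 × 125%/6⌋ = $5,528. Book value $21,009.
Year 6 (final): $21,009 − $2,800 = $18,209. Book value $2,800.

$14,074; $11,142; $8,820; $6,983; $5,528; $18,209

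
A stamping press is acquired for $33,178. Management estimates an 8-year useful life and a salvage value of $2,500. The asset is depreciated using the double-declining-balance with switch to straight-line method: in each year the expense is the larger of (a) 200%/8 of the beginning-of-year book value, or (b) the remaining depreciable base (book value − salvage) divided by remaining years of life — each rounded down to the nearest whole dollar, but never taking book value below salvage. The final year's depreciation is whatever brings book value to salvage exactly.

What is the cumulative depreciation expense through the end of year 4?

Depreciable base = $33,178 − $2,500 = $30,678.
Year 1: DB = ⌊$33,178 × 200%/8⌋ = $8,294; SL = ⌊$30,678/8⌋ = $3,834 → take DB $8,294. Book value $24,884.
Year 2: DB = ⌊$24,884 × 200%/8⌋ = $6,221; SL = ⌊$22,384/7⌋ = $3,197 → take DB $6,221. Book value $18,663.
Year 3: DB = ⌊$18,663 × 200%/8⌋ = $4,665; SL = ⌊$16,163/6⌋ = $2,693 → take DB $4,665. Book value $13,998.
Year 4: DB = ⌊$13,998 × 200%/8⌋ = $3,499; SL = ⌊$11,498/5⌋ = $2,299 → take DB $3,499. Book value $10,499.
Accumulated through year 4 = $33,178 − $10,499 = $22,679.

$22,679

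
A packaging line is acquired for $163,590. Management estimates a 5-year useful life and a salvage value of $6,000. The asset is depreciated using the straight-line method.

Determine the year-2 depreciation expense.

$31,518

Depreciable base = $163,590 − $6,000 = $157,590.
Annual expense = $157,590 / 5 = $31,518.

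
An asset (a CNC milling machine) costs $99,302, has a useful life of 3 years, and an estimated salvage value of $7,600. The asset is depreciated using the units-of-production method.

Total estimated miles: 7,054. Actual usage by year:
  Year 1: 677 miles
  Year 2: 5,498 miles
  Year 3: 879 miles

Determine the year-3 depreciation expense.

Depreciable base = $99,302 − $7,600 = $91,702.
Rate = $91,702 / 7,054 miles = $13 per mile.
Year 1: 677 × $13 = $8,801. Book value $90,501.
Year 2: 5,498 × $13 = $71,474. Book value $19,027.
Year 3: 879 × $13 = $11,427. Book value $7,600.

$11,427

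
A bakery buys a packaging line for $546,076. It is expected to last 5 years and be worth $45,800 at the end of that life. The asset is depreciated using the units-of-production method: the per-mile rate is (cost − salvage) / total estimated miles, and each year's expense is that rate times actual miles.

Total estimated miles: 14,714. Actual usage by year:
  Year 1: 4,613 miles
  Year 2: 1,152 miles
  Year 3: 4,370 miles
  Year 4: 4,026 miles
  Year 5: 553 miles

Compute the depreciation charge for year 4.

Depreciable base = $546,076 − $45,800 = $500,276.
Rate = $500,276 / 14,714 miles = $34 per mile.
Year 1: 4,613 × $34 = $156,842. Book value $389,234.
Year 2: 1,152 × $34 = $39,168. Book value $350,066.
Year 3: 4,370 × $34 = $148,580. Book value $201,486.
Year 4: 4,026 × $34 = $136,884. Book value $64,602.

$136,884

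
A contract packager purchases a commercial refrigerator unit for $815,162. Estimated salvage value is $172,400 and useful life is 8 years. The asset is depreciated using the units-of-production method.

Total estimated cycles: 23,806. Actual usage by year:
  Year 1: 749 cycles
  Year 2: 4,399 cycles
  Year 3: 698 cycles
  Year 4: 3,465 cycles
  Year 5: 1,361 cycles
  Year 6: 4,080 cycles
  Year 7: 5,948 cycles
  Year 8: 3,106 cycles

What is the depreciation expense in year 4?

Depreciable base = $815,162 − $172,400 = $642,762.
Rate = $642,762 / 23,806 cycles = $27 per cycle.
Year 1: 749 × $27 = $20,223. Book value $794,939.
Year 2: 4,399 × $27 = $118,773. Book value $676,166.
Year 3: 698 × $27 = $18,846. Book value $657,320.
Year 4: 3,465 × $27 = $93,555. Book value $563,765.

$93,555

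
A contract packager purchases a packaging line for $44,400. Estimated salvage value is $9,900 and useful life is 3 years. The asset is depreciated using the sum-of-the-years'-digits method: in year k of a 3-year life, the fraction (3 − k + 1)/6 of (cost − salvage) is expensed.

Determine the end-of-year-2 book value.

Depreciable base = $44,400 − $9,900 = $34,500.
Sum of the years' digits = 3+2+1 = 6.
Year 1: $34,500 × 3/6 = $17,250. Book value $27,150.
Year 2: $34,500 × 2/6 = $11,500. Book value $15,650.

$15,650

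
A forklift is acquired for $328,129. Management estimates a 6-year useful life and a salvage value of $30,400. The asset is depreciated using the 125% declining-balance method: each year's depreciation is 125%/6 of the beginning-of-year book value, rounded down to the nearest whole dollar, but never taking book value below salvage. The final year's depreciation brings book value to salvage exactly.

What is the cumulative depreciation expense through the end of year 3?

$165,321

Depreciable base = $328,129 − $30,400 = $297,729.
Year 1: ⌊$328,129 × 125%/6⌋ = $68,360. Book value $259,769.
Year 2: ⌊$259,769 × 125%/6⌋ = $54,118. Book value $205,651.
Year 3: ⌊$205,651 × 125%/6⌋ = $42,843. Book value $162,808.
Accumulated through year 3 = $328,129 − $162,808 = $165,321.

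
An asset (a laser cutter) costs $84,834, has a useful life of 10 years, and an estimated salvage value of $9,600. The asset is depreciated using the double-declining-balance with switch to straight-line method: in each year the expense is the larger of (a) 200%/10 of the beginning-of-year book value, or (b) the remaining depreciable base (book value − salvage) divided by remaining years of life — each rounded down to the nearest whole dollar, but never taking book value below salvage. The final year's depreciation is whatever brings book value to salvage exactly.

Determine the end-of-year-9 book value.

$11,388

Depreciable base = $84,834 − $9,600 = $75,234.
Year 1: DB = ⌊$84,834 × 200%/10⌋ = $16,966; SL = ⌊$75,234/10⌋ = $7,523 → take DB $16,966. Book value $67,868.
Year 2: DB = ⌊$67,868 × 200%/10⌋ = $13,573; SL = ⌊$58,268/9⌋ = $6,474 → take DB $13,573. Book value $54,295.
Year 3: DB = ⌊$54,295 × 200%/10⌋ = $10,859; SL = ⌊$44,695/8⌋ = $5,586 → take DB $10,859. Book value $43,436.
Year 4: DB = ⌊$43,436 × 200%/10⌋ = $8,687; SL = ⌊$33,836/7⌋ = $4,833 → take DB $8,687. Book value $34,749.
Year 5: DB = ⌊$34,749 × 200%/10⌋ = $6,949; SL = ⌊$25,149/6⌋ = $4,191 → take DB $6,949. Book value $27,800.
Year 6: DB = ⌊$27,800 × 200%/10⌋ = $5,560; SL = ⌊$18,200/5⌋ = $3,640 → take DB $5,560. Book value $22,240.
Year 7: DB = ⌊$22,240 × 200%/10⌋ = $4,448; SL = ⌊$12,640/4⌋ = $3,160 → take DB $4,448. Book value $17,792.
Year 8: DB = ⌊$17,792 × 200%/10⌋ = $3,558; SL = ⌊$8,192/3⌋ = $2,730 → take DB $3,558. Book value $14,234.
Year 9: DB = ⌊$14,234 × 200%/10⌋ = $2,846; SL = ⌊$4,634/2⌋ = $2,317 → take DB $2,846. Book value $11,388.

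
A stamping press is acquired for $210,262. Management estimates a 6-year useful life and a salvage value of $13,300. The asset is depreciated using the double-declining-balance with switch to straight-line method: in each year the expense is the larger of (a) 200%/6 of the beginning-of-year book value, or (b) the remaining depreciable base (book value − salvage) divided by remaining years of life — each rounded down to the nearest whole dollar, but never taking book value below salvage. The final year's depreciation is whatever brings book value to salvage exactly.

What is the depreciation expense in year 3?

Depreciable base = $210,262 − $13,300 = $196,962.
Year 1: DB = ⌊$210,262 × 200%/6⌋ = $70,087; SL = ⌊$196,962/6⌋ = $32,827 → take DB $70,087. Book value $140,175.
Year 2: DB = ⌊$140,175 × 200%/6⌋ = $46,725; SL = ⌊$126,875/5⌋ = $25,375 → take DB $46,725. Book value $93,450.
Year 3: DB = ⌊$93,450 × 200%/6⌋ = $31,150; SL = ⌊$80,150/4⌋ = $20,037 → take DB $31,150. Book value $62,300.

$31,150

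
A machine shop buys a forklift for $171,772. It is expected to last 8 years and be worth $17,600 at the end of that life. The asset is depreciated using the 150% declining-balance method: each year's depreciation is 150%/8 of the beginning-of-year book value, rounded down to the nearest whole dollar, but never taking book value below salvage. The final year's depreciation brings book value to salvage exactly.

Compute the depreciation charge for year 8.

Depreciable base = $171,772 − $17,600 = $154,172.
Year 1: ⌊$171,772 × 150%/8⌋ = $32,207. Book value $139,565.
Year 2: ⌊$139,565 × 150%/8⌋ = $26,168. Book value $113,397.
Year 3: ⌊$113,397 × 150%/8⌋ = $21,261. Book value $92,136.
Year 4: ⌊$92,136 × 150%/8⌋ = $17,275. Book value $74,861.
Year 5: ⌊$74,861 × 150%/8⌋ = $14,036. Book value $60,825.
Year 6: ⌊$60,825 × 150%/8⌋ = $11,404. Book value $49,421.
Year 7: ⌊$49,421 × 150%/8⌋ = $9,266. Book value $40,155.
Year 8 (final): $40,155 − $17,600 = $22,555. Book value $17,600.

$22,555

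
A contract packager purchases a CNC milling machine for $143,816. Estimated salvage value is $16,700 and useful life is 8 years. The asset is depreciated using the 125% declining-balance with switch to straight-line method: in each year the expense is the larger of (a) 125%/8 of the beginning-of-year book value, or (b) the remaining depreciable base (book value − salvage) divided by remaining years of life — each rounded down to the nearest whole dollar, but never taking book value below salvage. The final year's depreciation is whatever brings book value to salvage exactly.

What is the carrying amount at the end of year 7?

$30,638

Depreciable base = $143,816 − $16,700 = $127,116.
Year 1: DB = ⌊$143,816 × 125%/8⌋ = $22,471; SL = ⌊$127,116/8⌋ = $15,889 → take DB $22,471. Book value $121,345.
Year 2: DB = ⌊$121,345 × 125%/8⌋ = $18,960; SL = ⌊$104,645/7⌋ = $14,949 → take DB $18,960. Book value $102,385.
Year 3: DB = ⌊$102,385 × 125%/8⌋ = $15,997; SL = ⌊$85,685/6⌋ = $14,280 → take DB $15,997. Book value $86,388.
Year 4: DB = ⌊$86,388 × 125%/8⌋ = $13,498; SL = ⌊$69,688/5⌋ = $13,937 → take SL $13,937. Book value $72,451.
Year 5: DB = ⌊$72,451 × 125%/8⌋ = $11,320; SL = ⌊$55,751/4⌋ = $13,937 → take SL $13,937. Book value $58,514.
Year 6: DB = ⌊$58,514 × 125%/8⌋ = $9,142; SL = ⌊$41,814/3⌋ = $13,938 → take SL $13,938. Book value $44,576.
Year 7: DB = ⌊$44,576 × 125%/8⌋ = $6,965; SL = ⌊$27,876/2⌋ = $13,938 → take SL $13,938. Book value $30,638.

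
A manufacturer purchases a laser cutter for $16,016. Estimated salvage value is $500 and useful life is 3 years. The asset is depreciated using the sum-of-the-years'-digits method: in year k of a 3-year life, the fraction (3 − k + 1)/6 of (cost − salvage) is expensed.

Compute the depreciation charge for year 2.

Depreciable base = $16,016 − $500 = $15,516.
Sum of the years' digits = 3+2+1 = 6.
Year 1: $15,516 × 3/6 = $7,758. Book value $8,258.
Year 2: $15,516 × 2/6 = $5,172. Book value $3,086.

$5,172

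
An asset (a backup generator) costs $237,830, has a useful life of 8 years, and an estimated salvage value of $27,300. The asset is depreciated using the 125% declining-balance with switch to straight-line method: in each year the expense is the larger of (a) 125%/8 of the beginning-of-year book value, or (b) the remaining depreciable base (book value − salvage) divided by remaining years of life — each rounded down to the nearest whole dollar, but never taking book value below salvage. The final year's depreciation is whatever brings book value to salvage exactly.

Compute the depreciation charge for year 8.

$23,113

Depreciable base = $237,830 − $27,300 = $210,530.
Year 1: DB = ⌊$237,830 × 125%/8⌋ = $37,160; SL = ⌊$210,530/8⌋ = $26,316 → take DB $37,160. Book value $200,670.
Year 2: DB = ⌊$200,670 × 125%/8⌋ = $31,354; SL = ⌊$173,370/7⌋ = $24,767 → take DB $31,354. Book value $169,316.
Year 3: DB = ⌊$169,316 × 125%/8⌋ = $26,455; SL = ⌊$142,016/6⌋ = $23,669 → take DB $26,455. Book value $142,861.
Year 4: DB = ⌊$142,861 × 125%/8⌋ = $22,322; SL = ⌊$115,561/5⌋ = $23,112 → take SL $23,112. Book value $119,749.
Year 5: DB = ⌊$119,749 × 125%/8⌋ = $18,710; SL = ⌊$92,449/4⌋ = $23,112 → take SL $23,112. Book value $96,637.
Year 6: DB = ⌊$96,637 × 125%/8⌋ = $15,099; SL = ⌊$69,337/3⌋ = $23,112 → take SL $23,112. Book value $73,525.
Year 7: DB = ⌊$73,525 × 125%/8⌋ = $11,488; SL = ⌊$46,225/2⌋ = $23,112 → take SL $23,112. Book value $50,413.
Year 8 (final): $50,413 − $27,300 = $23,113. Book value $27,300.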